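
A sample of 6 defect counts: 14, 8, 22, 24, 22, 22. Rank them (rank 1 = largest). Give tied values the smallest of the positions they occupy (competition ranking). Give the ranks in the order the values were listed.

Sorted (descending): 24, 22, 22, 22, 14, 8
The 3 values of 22 occupy positions 2–4 → each gets rank 2.

5, 6, 2, 1, 2, 2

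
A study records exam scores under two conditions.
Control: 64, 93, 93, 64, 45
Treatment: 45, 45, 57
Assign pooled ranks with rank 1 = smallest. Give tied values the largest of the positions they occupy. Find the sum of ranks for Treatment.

10

Sorted (ascending): 45, 45, 45, 57, 64, 64, 93, 93
The 3 values of 45 occupy positions 1–3 → each gets rank 3.
The 2 values of 64 occupy positions 5–6 → each gets rank 6.
The 2 values of 93 occupy positions 7–8 → each gets rank 8.
Treatment values → pooled ranks: 45→3, 45→3, 57→4
Rank sum = 3 + 3 + 4 = 10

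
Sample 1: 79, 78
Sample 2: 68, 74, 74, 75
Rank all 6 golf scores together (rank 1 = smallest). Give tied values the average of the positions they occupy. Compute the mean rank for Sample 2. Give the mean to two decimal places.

2.50

Sorted (ascending): 68, 74, 74, 75, 78, 79
The 2 values of 74 occupy positions 2–3 → average rank (2+3)/2 = 2.5.
Sample 2 values → pooled ranks: 68→1, 74→2.5, 74→2.5, 75→4
Mean rank = (1 + 2.5 + 2.5 + 4) / 4 = 2.50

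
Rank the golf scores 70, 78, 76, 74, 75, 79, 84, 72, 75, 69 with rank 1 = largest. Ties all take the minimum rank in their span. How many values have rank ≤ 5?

6

Sorted (descending): 84, 79, 78, 76, 75, 75, 74, 72, 70, 69
The 2 values of 75 occupy positions 5–6 → each gets rank 5.
Ranks ≤ 5: {1, 2, 3, 4, 5, 5} → 6 values.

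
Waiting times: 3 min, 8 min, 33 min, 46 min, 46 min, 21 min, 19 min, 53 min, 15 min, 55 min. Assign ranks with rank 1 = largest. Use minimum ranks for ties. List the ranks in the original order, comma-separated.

10, 9, 5, 3, 3, 6, 7, 2, 8, 1

Sorted (descending): 55, 53, 46, 46, 33, 21, 19, 15, 8, 3
The 2 values of 46 occupy positions 3–4 → each gets rank 3.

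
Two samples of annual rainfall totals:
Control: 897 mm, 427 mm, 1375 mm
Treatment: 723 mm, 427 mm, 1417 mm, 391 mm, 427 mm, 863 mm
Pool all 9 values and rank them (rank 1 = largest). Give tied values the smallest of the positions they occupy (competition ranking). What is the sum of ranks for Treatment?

31

Sorted (descending): 1417, 1375, 897, 863, 723, 427, 427, 427, 391
The 3 values of 427 occupy positions 6–8 → each gets rank 6.
Treatment values → pooled ranks: 723→5, 427→6, 1417→1, 391→9, 427→6, 863→4
Rank sum = 5 + 6 + 1 + 9 + 6 + 4 = 31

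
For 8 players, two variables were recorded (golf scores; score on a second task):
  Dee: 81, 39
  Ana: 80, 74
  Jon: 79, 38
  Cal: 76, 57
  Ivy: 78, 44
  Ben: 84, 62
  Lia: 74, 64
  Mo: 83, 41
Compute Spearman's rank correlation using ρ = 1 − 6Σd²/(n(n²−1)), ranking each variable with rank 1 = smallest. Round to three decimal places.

Ranks of variable 1: 6, 5, 4, 2, 3, 8, 1, 7
Ranks of variable 2: 2, 8, 1, 5, 4, 6, 7, 3
d = r₁ − r₂: 4, -3, 3, -3, -1, 2, -6, 4
d²: 16, 9, 9, 9, 1, 4, 36, 16; Σd² = 100
ρ = 1 − 6·100/(8·63) = 1 − 600/504 = -0.190

-0.190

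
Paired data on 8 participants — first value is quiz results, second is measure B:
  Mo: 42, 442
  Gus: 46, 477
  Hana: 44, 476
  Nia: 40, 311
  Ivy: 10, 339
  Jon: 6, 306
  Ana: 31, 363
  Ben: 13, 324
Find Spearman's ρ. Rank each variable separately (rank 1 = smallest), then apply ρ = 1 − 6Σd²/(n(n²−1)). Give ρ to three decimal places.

0.833

Ranks of variable 1: 6, 8, 7, 5, 2, 1, 4, 3
Ranks of variable 2: 6, 8, 7, 2, 4, 1, 5, 3
d = r₁ − r₂: 0, 0, 0, 3, -2, 0, -1, 0
d²: 0, 0, 0, 9, 4, 0, 1, 0; Σd² = 14
ρ = 1 − 6·14/(8·63) = 1 − 84/504 = 0.833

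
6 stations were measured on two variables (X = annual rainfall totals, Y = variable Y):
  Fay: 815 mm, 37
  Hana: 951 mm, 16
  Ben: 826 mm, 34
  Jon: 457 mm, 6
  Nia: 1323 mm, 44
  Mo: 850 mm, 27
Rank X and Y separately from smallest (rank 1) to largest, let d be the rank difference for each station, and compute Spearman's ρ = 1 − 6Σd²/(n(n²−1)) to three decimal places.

0.429

Ranks of variable 1: 2, 5, 3, 1, 6, 4
Ranks of variable 2: 5, 2, 4, 1, 6, 3
d = r₁ − r₂: -3, 3, -1, 0, 0, 1
d²: 9, 9, 1, 0, 0, 1; Σd² = 20
ρ = 1 − 6·20/(6·35) = 1 − 120/210 = 0.429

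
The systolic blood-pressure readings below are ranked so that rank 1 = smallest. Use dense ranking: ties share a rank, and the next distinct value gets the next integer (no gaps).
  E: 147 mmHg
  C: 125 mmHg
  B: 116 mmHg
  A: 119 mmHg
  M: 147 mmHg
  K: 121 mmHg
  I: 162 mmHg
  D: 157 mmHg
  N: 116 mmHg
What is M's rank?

5

Sorted (ascending): 116, 116, 119, 121, 125, 147, 147, 157, 162
The 2 values of 116 share dense rank 1.
The 2 values of 147 share dense rank 5.
Remaining distinct values take the next consecutive integers.
M has value 147 mmHg → rank 5.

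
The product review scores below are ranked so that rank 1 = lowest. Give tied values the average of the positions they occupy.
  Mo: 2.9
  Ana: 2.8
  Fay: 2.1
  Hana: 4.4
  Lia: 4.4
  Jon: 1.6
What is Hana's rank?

Sorted (ascending): 1.6, 2.1, 2.8, 2.9, 4.4, 4.4
The 2 values of 4.4 occupy positions 5–6 → average rank (5+6)/2 = 5.5.
Hana has value 4.4 → rank 5.5.

5.5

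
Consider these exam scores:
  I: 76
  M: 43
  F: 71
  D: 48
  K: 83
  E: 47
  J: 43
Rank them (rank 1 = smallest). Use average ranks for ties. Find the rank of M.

1.5

Sorted (ascending): 43, 43, 47, 48, 71, 76, 83
The 2 values of 43 occupy positions 1–2 → average rank (1+2)/2 = 1.5.
M has value 43 → rank 1.5.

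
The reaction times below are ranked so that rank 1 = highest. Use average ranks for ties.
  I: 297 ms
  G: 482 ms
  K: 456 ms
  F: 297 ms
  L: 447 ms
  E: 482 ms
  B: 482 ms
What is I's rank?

6.5

Sorted (descending): 482, 482, 482, 456, 447, 297, 297
The 3 values of 482 occupy positions 1–3 → average rank 2.
The 2 values of 297 occupy positions 6–7 → average rank (6+7)/2 = 6.5.
I has value 297 ms → rank 6.5.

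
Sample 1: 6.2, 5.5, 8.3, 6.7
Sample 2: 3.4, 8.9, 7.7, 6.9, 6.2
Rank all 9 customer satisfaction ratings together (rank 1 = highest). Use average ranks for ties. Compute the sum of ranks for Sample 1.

Sorted (descending): 8.9, 8.3, 7.7, 6.9, 6.7, 6.2, 6.2, 5.5, 3.4
The 2 values of 6.2 occupy positions 6–7 → average rank (6+7)/2 = 6.5.
Sample 1 values → pooled ranks: 6.2→6.5, 5.5→8, 8.3→2, 6.7→5
Rank sum = 6.5 + 8 + 2 + 5 = 21.5

21.5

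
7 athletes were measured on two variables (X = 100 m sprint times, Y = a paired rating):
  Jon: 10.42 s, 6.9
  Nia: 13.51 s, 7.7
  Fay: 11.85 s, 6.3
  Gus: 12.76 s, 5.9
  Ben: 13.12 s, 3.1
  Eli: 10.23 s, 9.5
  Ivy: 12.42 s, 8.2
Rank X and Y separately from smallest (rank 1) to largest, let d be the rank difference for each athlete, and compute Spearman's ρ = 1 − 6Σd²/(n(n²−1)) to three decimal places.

-0.464

Ranks of variable 1: 2, 7, 3, 5, 6, 1, 4
Ranks of variable 2: 4, 5, 3, 2, 1, 7, 6
d = r₁ − r₂: -2, 2, 0, 3, 5, -6, -2
d²: 4, 4, 0, 9, 25, 36, 4; Σd² = 82
ρ = 1 − 6·82/(7·48) = 1 − 492/336 = -0.464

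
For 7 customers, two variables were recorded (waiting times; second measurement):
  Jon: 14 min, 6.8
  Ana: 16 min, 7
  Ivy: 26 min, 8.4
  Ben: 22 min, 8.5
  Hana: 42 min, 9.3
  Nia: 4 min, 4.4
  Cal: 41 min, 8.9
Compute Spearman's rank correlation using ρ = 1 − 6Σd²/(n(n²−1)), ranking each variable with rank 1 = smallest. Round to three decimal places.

0.964

Ranks of variable 1: 2, 3, 5, 4, 7, 1, 6
Ranks of variable 2: 2, 3, 4, 5, 7, 1, 6
d = r₁ − r₂: 0, 0, 1, -1, 0, 0, 0
d²: 0, 0, 1, 1, 0, 0, 0; Σd² = 2
ρ = 1 − 6·2/(7·48) = 1 − 12/336 = 0.964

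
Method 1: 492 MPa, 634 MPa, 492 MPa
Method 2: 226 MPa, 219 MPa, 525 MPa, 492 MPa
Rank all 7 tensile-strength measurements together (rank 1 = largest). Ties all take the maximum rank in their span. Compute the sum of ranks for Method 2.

20

Sorted (descending): 634, 525, 492, 492, 492, 226, 219
The 3 values of 492 occupy positions 3–5 → each gets rank 5.
Method 2 values → pooled ranks: 226→6, 219→7, 525→2, 492→5
Rank sum = 6 + 7 + 2 + 5 = 20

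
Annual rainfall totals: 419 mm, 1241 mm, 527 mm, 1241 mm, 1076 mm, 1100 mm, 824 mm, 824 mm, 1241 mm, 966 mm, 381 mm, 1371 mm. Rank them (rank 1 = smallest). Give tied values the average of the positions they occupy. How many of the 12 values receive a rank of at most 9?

Sorted (ascending): 381, 419, 527, 824, 824, 966, 1076, 1100, 1241, 1241, 1241, 1371
The 2 values of 824 occupy positions 4–5 → average rank (4+5)/2 = 4.5.
The 3 values of 1241 occupy positions 9–11 → average rank 10.
Ranks ≤ 9: {1, 2, 3, 4.5, 4.5, 6, 7, 8} → 8 values.

8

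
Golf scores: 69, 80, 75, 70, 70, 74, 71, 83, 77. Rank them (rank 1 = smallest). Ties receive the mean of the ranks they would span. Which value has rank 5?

Sorted (ascending): 69, 70, 70, 71, 74, 75, 77, 80, 83
The 2 values of 70 occupy positions 2–3 → average rank (2+3)/2 = 2.5.
Rank 5 → value 74.

74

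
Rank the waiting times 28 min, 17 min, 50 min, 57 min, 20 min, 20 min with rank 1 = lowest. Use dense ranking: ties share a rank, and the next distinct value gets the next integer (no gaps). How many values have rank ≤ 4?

Sorted (ascending): 17, 20, 20, 28, 50, 57
The 2 values of 20 share dense rank 2.
Remaining distinct values take the next consecutive integers.
Ranks ≤ 4: {1, 2, 2, 3, 4} → 5 values.

5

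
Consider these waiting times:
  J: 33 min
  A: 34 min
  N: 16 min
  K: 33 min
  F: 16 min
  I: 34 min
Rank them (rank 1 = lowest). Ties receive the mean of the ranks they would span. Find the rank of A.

Sorted (ascending): 16, 16, 33, 33, 34, 34
The 2 values of 16 occupy positions 1–2 → average rank (1+2)/2 = 1.5.
The 2 values of 33 occupy positions 3–4 → average rank (3+4)/2 = 3.5.
The 2 values of 34 occupy positions 5–6 → average rank (5+6)/2 = 5.5.
A has value 34 min → rank 5.5.

5.5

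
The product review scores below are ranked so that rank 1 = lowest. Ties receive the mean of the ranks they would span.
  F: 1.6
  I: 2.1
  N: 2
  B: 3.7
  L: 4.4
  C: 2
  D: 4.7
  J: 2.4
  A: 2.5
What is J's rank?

5

Sorted (ascending): 1.6, 2, 2, 2.1, 2.4, 2.5, 3.7, 4.4, 4.7
The 2 values of 2 occupy positions 2–3 → average rank (2+3)/2 = 2.5.
J has value 2.4 → rank 5.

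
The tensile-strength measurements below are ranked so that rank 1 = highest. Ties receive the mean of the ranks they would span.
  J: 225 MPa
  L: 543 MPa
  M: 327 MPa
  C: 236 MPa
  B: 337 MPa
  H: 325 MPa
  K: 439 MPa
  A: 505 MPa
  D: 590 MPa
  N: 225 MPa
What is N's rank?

Sorted (descending): 590, 543, 505, 439, 337, 327, 325, 236, 225, 225
The 2 values of 225 occupy positions 9–10 → average rank (9+10)/2 = 9.5.
N has value 225 MPa → rank 9.5.

9.5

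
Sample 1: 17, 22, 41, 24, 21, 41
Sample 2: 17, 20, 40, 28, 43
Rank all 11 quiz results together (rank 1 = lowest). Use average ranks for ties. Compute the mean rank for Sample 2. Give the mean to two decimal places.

Sorted (ascending): 17, 17, 20, 21, 22, 24, 28, 40, 41, 41, 43
The 2 values of 17 occupy positions 1–2 → average rank (1+2)/2 = 1.5.
The 2 values of 41 occupy positions 9–10 → average rank (9+10)/2 = 9.5.
Sample 2 values → pooled ranks: 17→1.5, 20→3, 40→8, 28→7, 43→11
Mean rank = (1.5 + 3 + 8 + 7 + 11) / 5 = 6.10

6.10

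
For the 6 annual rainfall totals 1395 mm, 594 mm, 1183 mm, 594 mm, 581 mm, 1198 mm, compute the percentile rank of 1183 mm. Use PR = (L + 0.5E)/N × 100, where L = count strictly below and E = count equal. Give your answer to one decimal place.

58.3

N = 6.
Strictly below 1183: 3. Equal to 1183: 1.
PR = (3 + 0.5·1)/6 × 100 = 58.3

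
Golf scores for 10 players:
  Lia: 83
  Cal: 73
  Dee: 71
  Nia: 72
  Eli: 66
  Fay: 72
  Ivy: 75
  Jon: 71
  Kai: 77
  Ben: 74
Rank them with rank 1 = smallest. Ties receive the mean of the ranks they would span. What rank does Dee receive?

Sorted (ascending): 66, 71, 71, 72, 72, 73, 74, 75, 77, 83
The 2 values of 71 occupy positions 2–3 → average rank (2+3)/2 = 2.5.
The 2 values of 72 occupy positions 4–5 → average rank (4+5)/2 = 4.5.
Dee has value 71 → rank 2.5.

2.5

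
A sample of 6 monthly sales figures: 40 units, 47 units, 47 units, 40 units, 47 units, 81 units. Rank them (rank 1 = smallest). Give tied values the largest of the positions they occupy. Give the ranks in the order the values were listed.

Sorted (ascending): 40, 40, 47, 47, 47, 81
The 2 values of 40 occupy positions 1–2 → each gets rank 2.
The 3 values of 47 occupy positions 3–5 → each gets rank 5.

2, 5, 5, 2, 5, 6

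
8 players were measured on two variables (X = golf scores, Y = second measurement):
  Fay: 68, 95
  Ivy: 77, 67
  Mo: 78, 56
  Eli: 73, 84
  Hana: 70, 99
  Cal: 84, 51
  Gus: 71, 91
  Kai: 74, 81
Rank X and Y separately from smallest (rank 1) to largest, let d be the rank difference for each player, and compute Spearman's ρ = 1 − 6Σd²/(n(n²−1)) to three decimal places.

Ranks of variable 1: 1, 6, 7, 4, 2, 8, 3, 5
Ranks of variable 2: 7, 3, 2, 5, 8, 1, 6, 4
d = r₁ − r₂: -6, 3, 5, -1, -6, 7, -3, 1
d²: 36, 9, 25, 1, 36, 49, 9, 1; Σd² = 166
ρ = 1 − 6·166/(8·63) = 1 − 996/504 = -0.976

-0.976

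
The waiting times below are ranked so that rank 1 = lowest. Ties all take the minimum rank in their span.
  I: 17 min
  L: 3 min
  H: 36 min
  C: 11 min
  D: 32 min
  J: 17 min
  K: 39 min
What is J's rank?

3

Sorted (ascending): 3, 11, 17, 17, 32, 36, 39
The 2 values of 17 occupy positions 3–4 → each gets rank 3.
J has value 17 min → rank 3.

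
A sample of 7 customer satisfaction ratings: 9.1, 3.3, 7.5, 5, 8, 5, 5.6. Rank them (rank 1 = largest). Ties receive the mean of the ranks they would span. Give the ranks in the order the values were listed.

1, 7, 3, 5.5, 2, 5.5, 4

Sorted (descending): 9.1, 8, 7.5, 5.6, 5, 5, 3.3
The 2 values of 5 occupy positions 5–6 → average rank (5+6)/2 = 5.5.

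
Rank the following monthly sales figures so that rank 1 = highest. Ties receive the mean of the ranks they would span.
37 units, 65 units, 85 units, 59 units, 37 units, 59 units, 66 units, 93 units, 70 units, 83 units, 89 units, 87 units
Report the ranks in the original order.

11.5, 8, 4, 9.5, 11.5, 9.5, 7, 1, 6, 5, 2, 3

Sorted (descending): 93, 89, 87, 85, 83, 70, 66, 65, 59, 59, 37, 37
The 2 values of 59 occupy positions 9–10 → average rank (9+10)/2 = 9.5.
The 2 values of 37 occupy positions 11–12 → average rank (11+12)/2 = 11.5.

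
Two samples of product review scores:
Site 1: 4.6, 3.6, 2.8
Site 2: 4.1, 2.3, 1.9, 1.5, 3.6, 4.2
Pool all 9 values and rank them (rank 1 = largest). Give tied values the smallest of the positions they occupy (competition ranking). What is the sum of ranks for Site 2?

33

Sorted (descending): 4.6, 4.2, 4.1, 3.6, 3.6, 2.8, 2.3, 1.9, 1.5
The 2 values of 3.6 occupy positions 4–5 → each gets rank 4.
Site 2 values → pooled ranks: 4.1→3, 2.3→7, 1.9→8, 1.5→9, 3.6→4, 4.2→2
Rank sum = 3 + 7 + 8 + 9 + 4 + 2 = 33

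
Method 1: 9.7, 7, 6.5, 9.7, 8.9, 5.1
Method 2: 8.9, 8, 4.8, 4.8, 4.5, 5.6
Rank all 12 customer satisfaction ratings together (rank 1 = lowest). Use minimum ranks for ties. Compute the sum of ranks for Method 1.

48

Sorted (ascending): 4.5, 4.8, 4.8, 5.1, 5.6, 6.5, 7, 8, 8.9, 8.9, 9.7, 9.7
The 2 values of 4.8 occupy positions 2–3 → each gets rank 2.
The 2 values of 8.9 occupy positions 9–10 → each gets rank 9.
The 2 values of 9.7 occupy positions 11–12 → each gets rank 11.
Method 1 values → pooled ranks: 9.7→11, 7→7, 6.5→6, 9.7→11, 8.9→9, 5.1→4
Rank sum = 11 + 7 + 6 + 11 + 9 + 4 = 48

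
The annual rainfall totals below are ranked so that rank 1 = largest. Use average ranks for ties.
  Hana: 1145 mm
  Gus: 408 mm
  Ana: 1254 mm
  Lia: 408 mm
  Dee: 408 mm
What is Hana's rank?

Sorted (descending): 1254, 1145, 408, 408, 408
The 3 values of 408 occupy positions 3–5 → average rank 4.
Hana has value 1145 mm → rank 2.

2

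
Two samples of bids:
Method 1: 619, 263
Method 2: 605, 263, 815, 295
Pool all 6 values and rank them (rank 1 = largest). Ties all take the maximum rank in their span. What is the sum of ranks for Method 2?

14

Sorted (descending): 815, 619, 605, 295, 263, 263
The 2 values of 263 occupy positions 5–6 → each gets rank 6.
Method 2 values → pooled ranks: 605→3, 263→6, 815→1, 295→4
Rank sum = 3 + 6 + 1 + 4 = 14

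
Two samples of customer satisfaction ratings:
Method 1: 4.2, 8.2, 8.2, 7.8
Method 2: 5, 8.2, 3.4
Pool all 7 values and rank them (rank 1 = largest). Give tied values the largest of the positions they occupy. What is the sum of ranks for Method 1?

16

Sorted (descending): 8.2, 8.2, 8.2, 7.8, 5, 4.2, 3.4
The 3 values of 8.2 occupy positions 1–3 → each gets rank 3.
Method 1 values → pooled ranks: 4.2→6, 8.2→3, 8.2→3, 7.8→4
Rank sum = 6 + 3 + 3 + 4 = 16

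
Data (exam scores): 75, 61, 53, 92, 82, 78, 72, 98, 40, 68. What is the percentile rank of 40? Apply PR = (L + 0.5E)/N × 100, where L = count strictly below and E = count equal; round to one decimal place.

5.0

N = 10.
Strictly below 40: 0. Equal to 40: 1.
PR = (0 + 0.5·1)/10 × 100 = 5.0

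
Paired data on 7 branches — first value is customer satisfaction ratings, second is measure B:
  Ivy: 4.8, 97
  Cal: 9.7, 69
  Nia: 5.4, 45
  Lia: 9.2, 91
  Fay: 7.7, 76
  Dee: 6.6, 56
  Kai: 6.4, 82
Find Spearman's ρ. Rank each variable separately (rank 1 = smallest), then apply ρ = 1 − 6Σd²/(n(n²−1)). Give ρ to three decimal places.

Ranks of variable 1: 1, 7, 2, 6, 5, 4, 3
Ranks of variable 2: 7, 3, 1, 6, 4, 2, 5
d = r₁ − r₂: -6, 4, 1, 0, 1, 2, -2
d²: 36, 16, 1, 0, 1, 4, 4; Σd² = 62
ρ = 1 − 6·62/(7·48) = 1 − 372/336 = -0.107

-0.107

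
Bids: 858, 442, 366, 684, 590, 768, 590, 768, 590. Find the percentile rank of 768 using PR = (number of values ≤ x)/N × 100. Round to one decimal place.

N = 9.
Strictly below 768: 6. Equal to 768: 2.
PR = 8/9 × 100 = 88.9

88.9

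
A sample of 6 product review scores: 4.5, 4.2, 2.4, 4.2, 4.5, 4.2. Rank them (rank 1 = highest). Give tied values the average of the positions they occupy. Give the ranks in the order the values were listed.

Sorted (descending): 4.5, 4.5, 4.2, 4.2, 4.2, 2.4
The 2 values of 4.5 occupy positions 1–2 → average rank (1+2)/2 = 1.5.
The 3 values of 4.2 occupy positions 3–5 → average rank 4.

1.5, 4, 6, 4, 1.5, 4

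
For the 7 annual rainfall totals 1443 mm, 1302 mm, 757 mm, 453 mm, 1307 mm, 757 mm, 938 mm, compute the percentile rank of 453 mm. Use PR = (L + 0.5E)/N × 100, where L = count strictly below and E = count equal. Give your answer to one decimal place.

N = 7.
Strictly below 453: 0. Equal to 453: 1.
PR = (0 + 0.5·1)/7 × 100 = 7.1

7.1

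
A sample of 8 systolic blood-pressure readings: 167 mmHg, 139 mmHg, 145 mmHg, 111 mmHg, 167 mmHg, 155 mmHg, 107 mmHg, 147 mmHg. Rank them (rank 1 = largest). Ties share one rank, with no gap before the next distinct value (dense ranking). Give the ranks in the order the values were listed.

Sorted (descending): 167, 167, 155, 147, 145, 139, 111, 107
The 2 values of 167 share dense rank 1.
Remaining distinct values take the next consecutive integers.

1, 5, 4, 6, 1, 2, 7, 3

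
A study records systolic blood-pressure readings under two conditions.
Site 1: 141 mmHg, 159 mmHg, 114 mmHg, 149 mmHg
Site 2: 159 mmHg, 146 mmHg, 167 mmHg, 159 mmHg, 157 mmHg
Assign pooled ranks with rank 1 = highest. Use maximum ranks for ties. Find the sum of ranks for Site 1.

Sorted (descending): 167, 159, 159, 159, 157, 149, 146, 141, 114
The 3 values of 159 occupy positions 2–4 → each gets rank 4.
Site 1 values → pooled ranks: 141→8, 159→4, 114→9, 149→6
Rank sum = 8 + 4 + 9 + 6 = 27

27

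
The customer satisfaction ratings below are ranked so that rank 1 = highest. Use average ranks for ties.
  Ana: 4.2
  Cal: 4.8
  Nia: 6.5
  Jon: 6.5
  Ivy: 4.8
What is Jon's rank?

Sorted (descending): 6.5, 6.5, 4.8, 4.8, 4.2
The 2 values of 6.5 occupy positions 1–2 → average rank (1+2)/2 = 1.5.
The 2 values of 4.8 occupy positions 3–4 → average rank (3+4)/2 = 3.5.
Jon has value 6.5 → rank 1.5.

1.5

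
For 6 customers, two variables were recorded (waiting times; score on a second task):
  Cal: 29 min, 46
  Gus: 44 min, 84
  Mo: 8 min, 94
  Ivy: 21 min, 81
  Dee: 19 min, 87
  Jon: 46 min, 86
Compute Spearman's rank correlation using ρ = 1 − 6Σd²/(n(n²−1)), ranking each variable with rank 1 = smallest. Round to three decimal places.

-0.486

Ranks of variable 1: 4, 5, 1, 3, 2, 6
Ranks of variable 2: 1, 3, 6, 2, 5, 4
d = r₁ − r₂: 3, 2, -5, 1, -3, 2
d²: 9, 4, 25, 1, 9, 4; Σd² = 52
ρ = 1 − 6·52/(6·35) = 1 − 312/210 = -0.486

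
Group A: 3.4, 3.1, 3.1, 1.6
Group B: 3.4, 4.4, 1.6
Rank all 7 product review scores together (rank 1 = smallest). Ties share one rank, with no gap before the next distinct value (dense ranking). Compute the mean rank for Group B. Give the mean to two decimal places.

2.67

Sorted (ascending): 1.6, 1.6, 3.1, 3.1, 3.4, 3.4, 4.4
The 2 values of 1.6 share dense rank 1.
The 2 values of 3.1 share dense rank 2.
The 2 values of 3.4 share dense rank 3.
Remaining distinct values take the next consecutive integers.
Group B values → pooled ranks: 3.4→3, 4.4→4, 1.6→1
Mean rank = (3 + 4 + 1) / 3 = 2.67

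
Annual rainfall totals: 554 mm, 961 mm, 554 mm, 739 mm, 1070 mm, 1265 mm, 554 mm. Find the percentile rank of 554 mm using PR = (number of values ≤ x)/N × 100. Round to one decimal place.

N = 7.
Strictly below 554: 0. Equal to 554: 3.
PR = 3/7 × 100 = 42.9

42.9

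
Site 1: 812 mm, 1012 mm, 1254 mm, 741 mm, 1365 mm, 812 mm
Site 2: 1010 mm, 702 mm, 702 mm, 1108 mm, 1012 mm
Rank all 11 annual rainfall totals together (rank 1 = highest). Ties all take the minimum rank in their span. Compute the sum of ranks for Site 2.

33

Sorted (descending): 1365, 1254, 1108, 1012, 1012, 1010, 812, 812, 741, 702, 702
The 2 values of 1012 occupy positions 4–5 → each gets rank 4.
The 2 values of 812 occupy positions 7–8 → each gets rank 7.
The 2 values of 702 occupy positions 10–11 → each gets rank 10.
Site 2 values → pooled ranks: 1010→6, 702→10, 702→10, 1108→3, 1012→4
Rank sum = 6 + 10 + 10 + 3 + 4 = 33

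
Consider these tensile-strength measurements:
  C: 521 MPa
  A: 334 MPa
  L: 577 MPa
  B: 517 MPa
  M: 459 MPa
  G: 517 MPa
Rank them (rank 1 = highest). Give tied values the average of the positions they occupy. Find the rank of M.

5

Sorted (descending): 577, 521, 517, 517, 459, 334
The 2 values of 517 occupy positions 3–4 → average rank (3+4)/2 = 3.5.
M has value 459 MPa → rank 5.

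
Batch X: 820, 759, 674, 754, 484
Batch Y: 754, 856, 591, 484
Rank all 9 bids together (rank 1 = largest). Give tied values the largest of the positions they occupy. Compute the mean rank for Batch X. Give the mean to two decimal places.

Sorted (descending): 856, 820, 759, 754, 754, 674, 591, 484, 484
The 2 values of 754 occupy positions 4–5 → each gets rank 5.
The 2 values of 484 occupy positions 8–9 → each gets rank 9.
Batch X values → pooled ranks: 820→2, 759→3, 674→6, 754→5, 484→9
Mean rank = (2 + 3 + 6 + 5 + 9) / 5 = 5.00

5.00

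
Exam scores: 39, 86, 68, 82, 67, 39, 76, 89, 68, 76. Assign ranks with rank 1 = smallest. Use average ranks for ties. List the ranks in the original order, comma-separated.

1.5, 9, 4.5, 8, 3, 1.5, 6.5, 10, 4.5, 6.5

Sorted (ascending): 39, 39, 67, 68, 68, 76, 76, 82, 86, 89
The 2 values of 39 occupy positions 1–2 → average rank (1+2)/2 = 1.5.
The 2 values of 68 occupy positions 4–5 → average rank (4+5)/2 = 4.5.
The 2 values of 76 occupy positions 6–7 → average rank (6+7)/2 = 6.5.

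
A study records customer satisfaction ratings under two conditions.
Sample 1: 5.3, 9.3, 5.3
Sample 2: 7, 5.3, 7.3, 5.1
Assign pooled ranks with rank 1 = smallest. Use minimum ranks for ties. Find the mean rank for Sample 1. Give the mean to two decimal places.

3.67

Sorted (ascending): 5.1, 5.3, 5.3, 5.3, 7, 7.3, 9.3
The 3 values of 5.3 occupy positions 2–4 → each gets rank 2.
Sample 1 values → pooled ranks: 5.3→2, 9.3→7, 5.3→2
Mean rank = (2 + 7 + 2) / 3 = 3.67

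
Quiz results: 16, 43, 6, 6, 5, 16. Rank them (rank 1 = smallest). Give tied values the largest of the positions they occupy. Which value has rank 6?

Sorted (ascending): 5, 6, 6, 16, 16, 43
The 2 values of 6 occupy positions 2–3 → each gets rank 3.
The 2 values of 16 occupy positions 4–5 → each gets rank 5.
Rank 6 → value 43.

43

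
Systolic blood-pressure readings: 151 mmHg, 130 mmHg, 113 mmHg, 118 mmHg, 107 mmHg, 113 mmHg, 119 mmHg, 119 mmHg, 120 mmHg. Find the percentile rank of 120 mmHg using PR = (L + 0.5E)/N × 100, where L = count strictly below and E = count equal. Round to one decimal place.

72.2

N = 9.
Strictly below 120: 6. Equal to 120: 1.
PR = (6 + 0.5·1)/9 × 100 = 72.2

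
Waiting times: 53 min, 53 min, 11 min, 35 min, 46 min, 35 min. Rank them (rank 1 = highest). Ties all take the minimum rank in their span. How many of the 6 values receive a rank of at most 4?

5

Sorted (descending): 53, 53, 46, 35, 35, 11
The 2 values of 53 occupy positions 1–2 → each gets rank 1.
The 2 values of 35 occupy positions 4–5 → each gets rank 4.
Ranks ≤ 4: {1, 1, 3, 4, 4} → 5 values.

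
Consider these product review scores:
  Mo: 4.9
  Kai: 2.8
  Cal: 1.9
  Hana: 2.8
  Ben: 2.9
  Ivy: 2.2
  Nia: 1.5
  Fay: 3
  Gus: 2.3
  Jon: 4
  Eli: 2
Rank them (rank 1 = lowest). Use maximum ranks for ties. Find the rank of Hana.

7

Sorted (ascending): 1.5, 1.9, 2, 2.2, 2.3, 2.8, 2.8, 2.9, 3, 4, 4.9
The 2 values of 2.8 occupy positions 6–7 → each gets rank 7.
Hana has value 2.8 → rank 7.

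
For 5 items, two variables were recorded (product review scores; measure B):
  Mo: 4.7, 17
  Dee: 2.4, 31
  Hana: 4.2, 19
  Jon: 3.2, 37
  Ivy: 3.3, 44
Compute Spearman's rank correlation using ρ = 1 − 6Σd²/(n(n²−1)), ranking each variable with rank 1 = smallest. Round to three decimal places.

-0.600

Ranks of variable 1: 5, 1, 4, 2, 3
Ranks of variable 2: 1, 3, 2, 4, 5
d = r₁ − r₂: 4, -2, 2, -2, -2
d²: 16, 4, 4, 4, 4; Σd² = 32
ρ = 1 − 6·32/(5·24) = 1 − 192/120 = -0.600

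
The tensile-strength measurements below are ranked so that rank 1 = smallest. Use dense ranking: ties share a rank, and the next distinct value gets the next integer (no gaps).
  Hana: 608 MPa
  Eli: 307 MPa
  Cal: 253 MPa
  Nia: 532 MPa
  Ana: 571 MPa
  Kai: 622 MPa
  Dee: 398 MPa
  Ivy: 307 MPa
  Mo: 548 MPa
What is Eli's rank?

2

Sorted (ascending): 253, 307, 307, 398, 532, 548, 571, 608, 622
The 2 values of 307 share dense rank 2.
Remaining distinct values take the next consecutive integers.
Eli has value 307 MPa → rank 2.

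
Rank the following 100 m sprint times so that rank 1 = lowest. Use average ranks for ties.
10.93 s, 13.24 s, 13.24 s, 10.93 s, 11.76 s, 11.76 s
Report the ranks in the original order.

1.5, 5.5, 5.5, 1.5, 3.5, 3.5

Sorted (ascending): 10.93, 10.93, 11.76, 11.76, 13.24, 13.24
The 2 values of 10.93 occupy positions 1–2 → average rank (1+2)/2 = 1.5.
The 2 values of 11.76 occupy positions 3–4 → average rank (3+4)/2 = 3.5.
The 2 values of 13.24 occupy positions 5–6 → average rank (5+6)/2 = 5.5.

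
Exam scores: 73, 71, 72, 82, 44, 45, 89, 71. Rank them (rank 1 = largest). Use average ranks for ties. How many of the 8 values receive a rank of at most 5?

4

Sorted (descending): 89, 82, 73, 72, 71, 71, 45, 44
The 2 values of 71 occupy positions 5–6 → average rank (5+6)/2 = 5.5.
Ranks ≤ 5: {1, 2, 3, 4} → 4 values.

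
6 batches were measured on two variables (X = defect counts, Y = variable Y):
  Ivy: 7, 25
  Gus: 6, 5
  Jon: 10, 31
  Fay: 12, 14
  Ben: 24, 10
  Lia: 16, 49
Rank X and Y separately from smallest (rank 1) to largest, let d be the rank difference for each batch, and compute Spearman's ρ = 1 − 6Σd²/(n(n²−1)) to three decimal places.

Ranks of variable 1: 2, 1, 3, 4, 6, 5
Ranks of variable 2: 4, 1, 5, 3, 2, 6
d = r₁ − r₂: -2, 0, -2, 1, 4, -1
d²: 4, 0, 4, 1, 16, 1; Σd² = 26
ρ = 1 − 6·26/(6·35) = 1 − 156/210 = 0.257

0.257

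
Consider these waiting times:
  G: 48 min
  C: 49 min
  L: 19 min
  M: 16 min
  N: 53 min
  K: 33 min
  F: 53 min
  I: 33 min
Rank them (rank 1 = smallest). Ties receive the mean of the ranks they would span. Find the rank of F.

Sorted (ascending): 16, 19, 33, 33, 48, 49, 53, 53
The 2 values of 33 occupy positions 3–4 → average rank (3+4)/2 = 3.5.
The 2 values of 53 occupy positions 7–8 → average rank (7+8)/2 = 7.5.
F has value 53 min → rank 7.5.

7.5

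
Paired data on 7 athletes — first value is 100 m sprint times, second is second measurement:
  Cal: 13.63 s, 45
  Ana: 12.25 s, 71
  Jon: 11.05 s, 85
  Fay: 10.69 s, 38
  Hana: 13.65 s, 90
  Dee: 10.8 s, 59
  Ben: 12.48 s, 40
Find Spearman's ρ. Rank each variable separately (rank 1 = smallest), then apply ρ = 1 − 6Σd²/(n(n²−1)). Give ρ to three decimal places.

0.429

Ranks of variable 1: 6, 4, 3, 1, 7, 2, 5
Ranks of variable 2: 3, 5, 6, 1, 7, 4, 2
d = r₁ − r₂: 3, -1, -3, 0, 0, -2, 3
d²: 9, 1, 9, 0, 0, 4, 9; Σd² = 32
ρ = 1 − 6·32/(7·48) = 1 − 192/336 = 0.429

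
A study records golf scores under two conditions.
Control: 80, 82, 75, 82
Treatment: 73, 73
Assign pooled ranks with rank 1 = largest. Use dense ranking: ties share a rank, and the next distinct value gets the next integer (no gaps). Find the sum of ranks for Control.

Sorted (descending): 82, 82, 80, 75, 73, 73
The 2 values of 82 share dense rank 1.
The 2 values of 73 share dense rank 4.
Remaining distinct values take the next consecutive integers.
Control values → pooled ranks: 80→2, 82→1, 75→3, 82→1
Rank sum = 2 + 1 + 3 + 1 = 7

7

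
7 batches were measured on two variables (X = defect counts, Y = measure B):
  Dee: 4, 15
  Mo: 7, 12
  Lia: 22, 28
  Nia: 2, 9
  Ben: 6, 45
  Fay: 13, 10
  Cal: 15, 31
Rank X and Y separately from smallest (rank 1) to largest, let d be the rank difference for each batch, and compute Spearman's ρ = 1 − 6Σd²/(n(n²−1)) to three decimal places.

0.393

Ranks of variable 1: 2, 4, 7, 1, 3, 5, 6
Ranks of variable 2: 4, 3, 5, 1, 7, 2, 6
d = r₁ − r₂: -2, 1, 2, 0, -4, 3, 0
d²: 4, 1, 4, 0, 16, 9, 0; Σd² = 34
ρ = 1 − 6·34/(7·48) = 1 − 204/336 = 0.393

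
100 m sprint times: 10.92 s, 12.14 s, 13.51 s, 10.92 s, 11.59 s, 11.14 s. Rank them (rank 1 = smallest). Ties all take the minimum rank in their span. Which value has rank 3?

11.14

Sorted (ascending): 10.92, 10.92, 11.14, 11.59, 12.14, 13.51
The 2 values of 10.92 occupy positions 1–2 → each gets rank 1.
Rank 3 → value 11.14.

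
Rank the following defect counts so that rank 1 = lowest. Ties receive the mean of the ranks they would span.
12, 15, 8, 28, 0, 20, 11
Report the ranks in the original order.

Sorted (ascending): 0, 8, 11, 12, 15, 20, 28
No ties — each value takes its position as its rank.

4, 5, 2, 7, 1, 6, 3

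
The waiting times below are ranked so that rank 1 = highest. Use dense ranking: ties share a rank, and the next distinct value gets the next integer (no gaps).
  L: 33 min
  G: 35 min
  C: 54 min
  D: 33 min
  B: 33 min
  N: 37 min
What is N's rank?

2

Sorted (descending): 54, 37, 35, 33, 33, 33
The 3 values of 33 share dense rank 4.
Remaining distinct values take the next consecutive integers.
N has value 37 min → rank 2.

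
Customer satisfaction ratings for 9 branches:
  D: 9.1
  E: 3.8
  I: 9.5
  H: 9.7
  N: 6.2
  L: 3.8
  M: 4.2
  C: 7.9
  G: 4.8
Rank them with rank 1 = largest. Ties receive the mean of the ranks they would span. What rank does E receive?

Sorted (descending): 9.7, 9.5, 9.1, 7.9, 6.2, 4.8, 4.2, 3.8, 3.8
The 2 values of 3.8 occupy positions 8–9 → average rank (8+9)/2 = 8.5.
E has value 3.8 → rank 8.5.

8.5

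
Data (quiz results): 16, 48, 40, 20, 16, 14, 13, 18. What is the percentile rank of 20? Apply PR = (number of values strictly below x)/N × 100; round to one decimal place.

62.5

N = 8.
Strictly below 20: 5. Equal to 20: 1.
PR = 5/8 × 100 = 62.5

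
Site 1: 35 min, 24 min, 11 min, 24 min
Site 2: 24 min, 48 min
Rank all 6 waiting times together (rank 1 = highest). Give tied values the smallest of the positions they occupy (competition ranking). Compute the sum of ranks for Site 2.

Sorted (descending): 48, 35, 24, 24, 24, 11
The 3 values of 24 occupy positions 3–5 → each gets rank 3.
Site 2 values → pooled ranks: 24→3, 48→1
Rank sum = 3 + 1 = 4

4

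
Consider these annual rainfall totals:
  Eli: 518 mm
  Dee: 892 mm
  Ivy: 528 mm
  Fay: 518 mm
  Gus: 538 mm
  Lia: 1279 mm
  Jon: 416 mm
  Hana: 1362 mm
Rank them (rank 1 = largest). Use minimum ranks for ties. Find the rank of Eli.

6

Sorted (descending): 1362, 1279, 892, 538, 528, 518, 518, 416
The 2 values of 518 occupy positions 6–7 → each gets rank 6.
Eli has value 518 mm → rank 6.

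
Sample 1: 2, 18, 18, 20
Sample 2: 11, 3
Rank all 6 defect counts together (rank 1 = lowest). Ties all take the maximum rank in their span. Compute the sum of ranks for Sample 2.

5

Sorted (ascending): 2, 3, 11, 18, 18, 20
The 2 values of 18 occupy positions 4–5 → each gets rank 5.
Sample 2 values → pooled ranks: 11→3, 3→2
Rank sum = 3 + 2 = 5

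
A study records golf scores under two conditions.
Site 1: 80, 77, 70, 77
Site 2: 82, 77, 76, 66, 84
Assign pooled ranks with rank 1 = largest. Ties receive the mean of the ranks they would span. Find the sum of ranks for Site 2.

Sorted (descending): 84, 82, 80, 77, 77, 77, 76, 70, 66
The 3 values of 77 occupy positions 4–6 → average rank 5.
Site 2 values → pooled ranks: 82→2, 77→5, 76→7, 66→9, 84→1
Rank sum = 2 + 5 + 7 + 9 + 1 = 24

24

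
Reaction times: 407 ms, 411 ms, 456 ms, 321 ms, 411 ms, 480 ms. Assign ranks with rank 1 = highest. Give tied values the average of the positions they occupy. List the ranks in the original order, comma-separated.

Sorted (descending): 480, 456, 411, 411, 407, 321
The 2 values of 411 occupy positions 3–4 → average rank (3+4)/2 = 3.5.

5, 3.5, 2, 6, 3.5, 1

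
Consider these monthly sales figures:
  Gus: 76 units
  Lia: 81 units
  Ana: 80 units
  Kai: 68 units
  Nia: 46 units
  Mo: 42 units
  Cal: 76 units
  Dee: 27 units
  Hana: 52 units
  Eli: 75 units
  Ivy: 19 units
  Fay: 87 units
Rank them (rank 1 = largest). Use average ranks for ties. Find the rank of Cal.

Sorted (descending): 87, 81, 80, 76, 76, 75, 68, 52, 46, 42, 27, 19
The 2 values of 76 occupy positions 4–5 → average rank (4+5)/2 = 4.5.
Cal has value 76 units → rank 4.5.

4.5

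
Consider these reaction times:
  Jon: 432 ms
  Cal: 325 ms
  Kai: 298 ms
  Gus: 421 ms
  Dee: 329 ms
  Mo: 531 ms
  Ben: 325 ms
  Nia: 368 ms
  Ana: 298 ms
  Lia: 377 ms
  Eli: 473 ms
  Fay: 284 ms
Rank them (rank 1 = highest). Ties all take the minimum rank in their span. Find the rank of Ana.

10

Sorted (descending): 531, 473, 432, 421, 377, 368, 329, 325, 325, 298, 298, 284
The 2 values of 325 occupy positions 8–9 → each gets rank 8.
The 2 values of 298 occupy positions 10–11 → each gets rank 10.
Ana has value 298 ms → rank 10.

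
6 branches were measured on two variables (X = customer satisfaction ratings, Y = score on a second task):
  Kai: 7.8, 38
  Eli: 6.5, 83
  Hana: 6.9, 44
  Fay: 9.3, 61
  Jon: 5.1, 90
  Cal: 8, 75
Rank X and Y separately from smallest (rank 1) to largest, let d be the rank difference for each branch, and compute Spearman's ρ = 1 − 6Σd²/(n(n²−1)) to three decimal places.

-0.543

Ranks of variable 1: 4, 2, 3, 6, 1, 5
Ranks of variable 2: 1, 5, 2, 3, 6, 4
d = r₁ − r₂: 3, -3, 1, 3, -5, 1
d²: 9, 9, 1, 9, 25, 1; Σd² = 54
ρ = 1 − 6·54/(6·35) = 1 − 324/210 = -0.543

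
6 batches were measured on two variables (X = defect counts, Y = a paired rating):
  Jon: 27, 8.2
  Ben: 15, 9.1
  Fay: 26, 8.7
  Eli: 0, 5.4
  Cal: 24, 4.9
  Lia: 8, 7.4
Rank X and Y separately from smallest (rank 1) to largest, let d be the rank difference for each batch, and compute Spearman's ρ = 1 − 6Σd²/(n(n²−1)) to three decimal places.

Ranks of variable 1: 6, 3, 5, 1, 4, 2
Ranks of variable 2: 4, 6, 5, 2, 1, 3
d = r₁ − r₂: 2, -3, 0, -1, 3, -1
d²: 4, 9, 0, 1, 9, 1; Σd² = 24
ρ = 1 − 6·24/(6·35) = 1 − 144/210 = 0.314

0.314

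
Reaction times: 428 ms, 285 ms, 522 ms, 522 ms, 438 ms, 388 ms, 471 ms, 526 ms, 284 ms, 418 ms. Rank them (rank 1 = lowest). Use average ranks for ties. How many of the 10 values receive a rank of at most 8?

Sorted (ascending): 284, 285, 388, 418, 428, 438, 471, 522, 522, 526
The 2 values of 522 occupy positions 8–9 → average rank (8+9)/2 = 8.5.
Ranks ≤ 8: {1, 2, 3, 4, 5, 6, 7} → 7 values.

7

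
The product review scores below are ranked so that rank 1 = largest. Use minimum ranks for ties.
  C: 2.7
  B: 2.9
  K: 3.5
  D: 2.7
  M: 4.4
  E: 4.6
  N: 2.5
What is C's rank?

5

Sorted (descending): 4.6, 4.4, 3.5, 2.9, 2.7, 2.7, 2.5
The 2 values of 2.7 occupy positions 5–6 → each gets rank 5.
C has value 2.7 → rank 5.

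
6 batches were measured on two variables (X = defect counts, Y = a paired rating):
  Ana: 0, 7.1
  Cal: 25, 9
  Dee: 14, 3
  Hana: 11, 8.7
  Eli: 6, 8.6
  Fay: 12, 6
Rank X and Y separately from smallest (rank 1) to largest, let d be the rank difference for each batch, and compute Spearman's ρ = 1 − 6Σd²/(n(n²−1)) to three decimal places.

Ranks of variable 1: 1, 6, 5, 3, 2, 4
Ranks of variable 2: 3, 6, 1, 5, 4, 2
d = r₁ − r₂: -2, 0, 4, -2, -2, 2
d²: 4, 0, 16, 4, 4, 4; Σd² = 32
ρ = 1 − 6·32/(6·35) = 1 − 192/210 = 0.086

0.086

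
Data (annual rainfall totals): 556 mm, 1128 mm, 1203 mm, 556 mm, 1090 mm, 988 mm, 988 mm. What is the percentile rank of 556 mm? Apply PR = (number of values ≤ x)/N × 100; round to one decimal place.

N = 7.
Strictly below 556: 0. Equal to 556: 2.
PR = 2/7 × 100 = 28.6

28.6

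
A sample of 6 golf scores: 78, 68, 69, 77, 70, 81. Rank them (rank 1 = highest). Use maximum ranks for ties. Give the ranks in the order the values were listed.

2, 6, 5, 3, 4, 1

Sorted (descending): 81, 78, 77, 70, 69, 68
No ties — each value takes its position as its rank.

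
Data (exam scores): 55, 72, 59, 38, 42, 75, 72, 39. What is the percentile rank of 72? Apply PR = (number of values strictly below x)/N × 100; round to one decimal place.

62.5

N = 8.
Strictly below 72: 5. Equal to 72: 2.
PR = 5/8 × 100 = 62.5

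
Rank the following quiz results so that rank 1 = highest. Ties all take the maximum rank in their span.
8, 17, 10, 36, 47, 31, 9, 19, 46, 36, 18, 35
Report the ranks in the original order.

Sorted (descending): 47, 46, 36, 36, 35, 31, 19, 18, 17, 10, 9, 8
The 2 values of 36 occupy positions 3–4 → each gets rank 4.

12, 9, 10, 4, 1, 6, 11, 7, 2, 4, 8, 5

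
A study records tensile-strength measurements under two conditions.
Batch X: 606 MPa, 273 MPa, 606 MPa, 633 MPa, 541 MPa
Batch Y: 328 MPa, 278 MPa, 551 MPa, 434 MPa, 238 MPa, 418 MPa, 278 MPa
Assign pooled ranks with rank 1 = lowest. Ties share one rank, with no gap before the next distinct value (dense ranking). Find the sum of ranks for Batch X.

37

Sorted (ascending): 238, 273, 278, 278, 328, 418, 434, 541, 551, 606, 606, 633
The 2 values of 278 share dense rank 3.
The 2 values of 606 share dense rank 9.
Remaining distinct values take the next consecutive integers.
Batch X values → pooled ranks: 606→9, 273→2, 606→9, 633→10, 541→7
Rank sum = 9 + 2 + 9 + 10 + 7 = 37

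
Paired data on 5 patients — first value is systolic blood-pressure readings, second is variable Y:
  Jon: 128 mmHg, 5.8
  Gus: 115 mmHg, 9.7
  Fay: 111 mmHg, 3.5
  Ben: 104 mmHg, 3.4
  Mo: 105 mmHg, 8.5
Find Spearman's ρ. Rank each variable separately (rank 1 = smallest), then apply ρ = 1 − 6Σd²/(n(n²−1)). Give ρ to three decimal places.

Ranks of variable 1: 5, 4, 3, 1, 2
Ranks of variable 2: 3, 5, 2, 1, 4
d = r₁ − r₂: 2, -1, 1, 0, -2
d²: 4, 1, 1, 0, 4; Σd² = 10
ρ = 1 − 6·10/(5·24) = 1 − 60/120 = 0.500

0.500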